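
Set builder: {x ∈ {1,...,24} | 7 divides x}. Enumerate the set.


Checking each candidate:
Condition: multiples of 7 in {1,...,24}
Result = {7, 14, 21}

{7, 14, 21}


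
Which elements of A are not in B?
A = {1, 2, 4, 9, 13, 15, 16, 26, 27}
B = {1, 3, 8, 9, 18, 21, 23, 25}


A \ B = elements in A but not in B
A = {1, 2, 4, 9, 13, 15, 16, 26, 27}
B = {1, 3, 8, 9, 18, 21, 23, 25}
Remove from A any elements in B
A \ B = {2, 4, 13, 15, 16, 26, 27}

A \ B = {2, 4, 13, 15, 16, 26, 27}


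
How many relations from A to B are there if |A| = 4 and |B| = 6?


A relation from A to B is any subset of A × B.
|A × B| = 4 × 6 = 24
# relations = 2^|A × B| = 2^24 = 16777216

Number of relations = 16777216


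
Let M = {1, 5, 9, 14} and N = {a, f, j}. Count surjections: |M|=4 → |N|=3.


n = |M| = 4, k = |N| = 3. Surjections via inclusion-exclusion:
S(n,k) = Σ(-1)^i × C(k,i) × (k-i)^n, i=0 to k
i=0: (-1)^0×C(3,0)×3^4 = 81
i=1: (-1)^1×C(3,1)×2^4 = -48
i=2: (-1)^2×C(3,2)×1^4 = 3
i=3: (-1)^3×C(3,3)×0^4 = 0
Total = 36

Number of surjections = 36


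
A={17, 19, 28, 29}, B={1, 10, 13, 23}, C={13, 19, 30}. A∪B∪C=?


A ∪ B = {1, 10, 13, 17, 19, 23, 28, 29}
(A ∪ B) ∪ C = {1, 10, 13, 17, 19, 23, 28, 29, 30}

A ∪ B ∪ C = {1, 10, 13, 17, 19, 23, 28, 29, 30}


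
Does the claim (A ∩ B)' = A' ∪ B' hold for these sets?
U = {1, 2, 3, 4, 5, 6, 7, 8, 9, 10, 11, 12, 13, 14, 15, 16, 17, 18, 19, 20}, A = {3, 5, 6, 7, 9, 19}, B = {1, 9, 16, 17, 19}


LHS: A ∩ B = {9, 19}
(A ∩ B)' = U \ (A ∩ B) = {1, 2, 3, 4, 5, 6, 7, 8, 10, 11, 12, 13, 14, 15, 16, 17, 18, 20}
A' = {1, 2, 4, 8, 10, 11, 12, 13, 14, 15, 16, 17, 18, 20}, B' = {2, 3, 4, 5, 6, 7, 8, 10, 11, 12, 13, 14, 15, 18, 20}
Claimed RHS: A' ∪ B' = {1, 2, 3, 4, 5, 6, 7, 8, 10, 11, 12, 13, 14, 15, 16, 17, 18, 20}
Identity is VALID: LHS = RHS = {1, 2, 3, 4, 5, 6, 7, 8, 10, 11, 12, 13, 14, 15, 16, 17, 18, 20} ✓

Identity is valid. (A ∩ B)' = A' ∪ B' = {1, 2, 3, 4, 5, 6, 7, 8, 10, 11, 12, 13, 14, 15, 16, 17, 18, 20}


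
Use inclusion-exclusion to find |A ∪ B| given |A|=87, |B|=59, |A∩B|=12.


|A ∪ B| = |A| + |B| - |A ∩ B|
= 87 + 59 - 12
= 134

|A ∪ B| = 134


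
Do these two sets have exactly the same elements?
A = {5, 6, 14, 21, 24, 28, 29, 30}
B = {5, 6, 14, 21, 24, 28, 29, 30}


Two sets are equal iff they have exactly the same elements.
A = {5, 6, 14, 21, 24, 28, 29, 30}
B = {5, 6, 14, 21, 24, 28, 29, 30}
Same elements → A = B

Yes, A = B


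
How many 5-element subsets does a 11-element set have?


C(n,k) = n! / (k!(n-k)!)
C(11,5) = 11! / (5!6!)
= 462

C(11,5) = 462


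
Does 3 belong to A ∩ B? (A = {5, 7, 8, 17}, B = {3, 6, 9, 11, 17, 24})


A = {5, 7, 8, 17}, B = {3, 6, 9, 11, 17, 24}
A ∩ B = elements in both A and B
A ∩ B = {17}
Checking if 3 ∈ A ∩ B
3 is not in A ∩ B → False

3 ∉ A ∩ B


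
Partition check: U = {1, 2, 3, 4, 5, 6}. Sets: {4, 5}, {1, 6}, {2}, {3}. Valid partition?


A partition requires: (1) non-empty parts, (2) pairwise disjoint, (3) union = U
Parts: {4, 5}, {1, 6}, {2}, {3}
Union of parts: {1, 2, 3, 4, 5, 6}
U = {1, 2, 3, 4, 5, 6}
All non-empty? True
Pairwise disjoint? True
Covers U? True

Yes, valid partition


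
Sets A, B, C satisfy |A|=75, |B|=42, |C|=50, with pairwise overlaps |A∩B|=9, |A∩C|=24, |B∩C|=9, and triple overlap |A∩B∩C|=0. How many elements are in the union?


|A∪B∪C| = |A|+|B|+|C| - |A∩B|-|A∩C|-|B∩C| + |A∩B∩C|
= 75+42+50 - 9-24-9 + 0
= 167 - 42 + 0
= 125

|A ∪ B ∪ C| = 125


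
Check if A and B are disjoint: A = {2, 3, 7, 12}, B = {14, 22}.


Disjoint means A ∩ B = ∅.
A ∩ B = ∅
A ∩ B = ∅, so A and B are disjoint.

Yes, A and B are disjoint


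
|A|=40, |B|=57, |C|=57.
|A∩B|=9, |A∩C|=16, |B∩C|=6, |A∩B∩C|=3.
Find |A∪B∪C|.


|A∪B∪C| = |A|+|B|+|C| - |A∩B|-|A∩C|-|B∩C| + |A∩B∩C|
= 40+57+57 - 9-16-6 + 3
= 154 - 31 + 3
= 126

|A ∪ B ∪ C| = 126


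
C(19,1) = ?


C(n,k) = n! / (k!(n-k)!)
C(19,1) = 19! / (1!18!)
= 19

C(19,1) = 19


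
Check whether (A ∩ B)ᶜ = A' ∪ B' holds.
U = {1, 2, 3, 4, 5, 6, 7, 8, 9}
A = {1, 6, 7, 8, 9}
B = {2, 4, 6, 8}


LHS: A ∩ B = {6, 8}
(A ∩ B)' = U \ (A ∩ B) = {1, 2, 3, 4, 5, 7, 9}
A' = {2, 3, 4, 5}, B' = {1, 3, 5, 7, 9}
Claimed RHS: A' ∪ B' = {1, 2, 3, 4, 5, 7, 9}
Identity is VALID: LHS = RHS = {1, 2, 3, 4, 5, 7, 9} ✓

Identity is valid. (A ∩ B)' = A' ∪ B' = {1, 2, 3, 4, 5, 7, 9}


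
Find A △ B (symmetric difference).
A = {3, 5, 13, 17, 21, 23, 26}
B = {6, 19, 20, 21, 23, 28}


A △ B = (A \ B) ∪ (B \ A) = elements in exactly one of A or B
A \ B = {3, 5, 13, 17, 26}
B \ A = {6, 19, 20, 28}
A △ B = {3, 5, 6, 13, 17, 19, 20, 26, 28}

A △ B = {3, 5, 6, 13, 17, 19, 20, 26, 28}


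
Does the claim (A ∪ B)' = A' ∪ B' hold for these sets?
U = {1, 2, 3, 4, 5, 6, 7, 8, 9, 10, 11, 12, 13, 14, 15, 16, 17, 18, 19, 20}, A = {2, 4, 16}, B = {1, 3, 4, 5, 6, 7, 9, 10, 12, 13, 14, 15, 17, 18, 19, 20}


LHS: A ∪ B = {1, 2, 3, 4, 5, 6, 7, 9, 10, 12, 13, 14, 15, 16, 17, 18, 19, 20}
(A ∪ B)' = U \ (A ∪ B) = {8, 11}
A' = {1, 3, 5, 6, 7, 8, 9, 10, 11, 12, 13, 14, 15, 17, 18, 19, 20}, B' = {2, 8, 11, 16}
Claimed RHS: A' ∪ B' = {1, 2, 3, 5, 6, 7, 8, 9, 10, 11, 12, 13, 14, 15, 16, 17, 18, 19, 20}
Identity is INVALID: LHS = {8, 11} but the RHS claimed here equals {1, 2, 3, 5, 6, 7, 8, 9, 10, 11, 12, 13, 14, 15, 16, 17, 18, 19, 20}. The correct form is (A ∪ B)' = A' ∩ B'.

Identity is invalid: (A ∪ B)' = {8, 11} but A' ∪ B' = {1, 2, 3, 5, 6, 7, 8, 9, 10, 11, 12, 13, 14, 15, 16, 17, 18, 19, 20}. The correct De Morgan law is (A ∪ B)' = A' ∩ B'.


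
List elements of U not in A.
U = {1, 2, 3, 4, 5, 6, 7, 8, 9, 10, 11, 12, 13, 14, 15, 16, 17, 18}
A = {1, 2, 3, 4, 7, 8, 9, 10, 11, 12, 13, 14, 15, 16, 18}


Aᶜ = U \ A = elements in U but not in A
U = {1, 2, 3, 4, 5, 6, 7, 8, 9, 10, 11, 12, 13, 14, 15, 16, 17, 18}
A = {1, 2, 3, 4, 7, 8, 9, 10, 11, 12, 13, 14, 15, 16, 18}
Aᶜ = {5, 6, 17}

Aᶜ = {5, 6, 17}


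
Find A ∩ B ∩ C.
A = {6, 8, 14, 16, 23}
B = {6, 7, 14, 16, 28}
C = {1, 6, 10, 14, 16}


A ∩ B = {6, 14, 16}
(A ∩ B) ∩ C = {6, 14, 16}

A ∩ B ∩ C = {6, 14, 16}


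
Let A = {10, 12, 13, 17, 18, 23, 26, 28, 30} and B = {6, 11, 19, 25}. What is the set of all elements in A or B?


A ∪ B = all elements in A or B (or both)
A = {10, 12, 13, 17, 18, 23, 26, 28, 30}
B = {6, 11, 19, 25}
A ∪ B = {6, 10, 11, 12, 13, 17, 18, 19, 23, 25, 26, 28, 30}

A ∪ B = {6, 10, 11, 12, 13, 17, 18, 19, 23, 25, 26, 28, 30}


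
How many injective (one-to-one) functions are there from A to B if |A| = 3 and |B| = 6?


An injection sends each of |A| = 3 inputs to a distinct output in B.
# injections = |B|·(|B|-1)·…·(|B|-|A|+1) = 6! / (6 - 3)!
= 6 × 5 × 4
= 120

Number of injections = 120


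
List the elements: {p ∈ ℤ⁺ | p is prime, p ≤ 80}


Checking each candidate:
Condition: primes ≤ 80
Result = {2, 3, 5, 7, 11, 13, 17, 19, 23, 29, 31, 37, 41, 43, 47, 53, 59, 61, 67, 71, 73, 79}

{2, 3, 5, 7, 11, 13, 17, 19, 23, 29, 31, 37, 41, 43, 47, 53, 59, 61, 67, 71, 73, 79}


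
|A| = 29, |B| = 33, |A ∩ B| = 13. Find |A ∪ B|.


|A ∪ B| = |A| + |B| - |A ∩ B|
= 29 + 33 - 13
= 49

|A ∪ B| = 49


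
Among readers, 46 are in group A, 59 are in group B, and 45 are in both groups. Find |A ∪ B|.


|A ∪ B| = |A| + |B| - |A ∩ B|
= 46 + 59 - 45
= 60

|A ∪ B| = 60


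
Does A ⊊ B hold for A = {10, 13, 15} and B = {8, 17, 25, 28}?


A ⊂ B requires: A ⊆ B AND A ≠ B.
A ⊆ B? No
A ⊄ B, so A is not a proper subset.

No, A is not a proper subset of B


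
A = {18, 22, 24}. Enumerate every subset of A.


|A| = 3, so |P(A)| = 2^3 = 8
Enumerate subsets by cardinality (0 to 3):
∅, {18}, {22}, {24}, {18, 22}, {18, 24}, {22, 24}, {18, 22, 24}

P(A) has 8 subsets: ∅, {18}, {22}, {24}, {18, 22}, {18, 24}, {22, 24}, {18, 22, 24}


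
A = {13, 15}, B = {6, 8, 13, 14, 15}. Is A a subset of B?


A ⊆ B means every element of A is in B.
All elements of A are in B.
So A ⊆ B.

Yes, A ⊆ B


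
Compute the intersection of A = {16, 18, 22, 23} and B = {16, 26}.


A ∩ B = elements in both A and B
A = {16, 18, 22, 23}
B = {16, 26}
A ∩ B = {16}

A ∩ B = {16}


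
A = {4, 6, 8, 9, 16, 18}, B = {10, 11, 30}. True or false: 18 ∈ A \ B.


A = {4, 6, 8, 9, 16, 18}, B = {10, 11, 30}
A \ B = elements in A but not in B
A \ B = {4, 6, 8, 9, 16, 18}
Checking if 18 ∈ A \ B
18 is in A \ B → True

18 ∈ A \ B


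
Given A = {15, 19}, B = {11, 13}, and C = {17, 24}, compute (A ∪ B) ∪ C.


A ∪ B = {11, 13, 15, 19}
(A ∪ B) ∪ C = {11, 13, 15, 17, 19, 24}

A ∪ B ∪ C = {11, 13, 15, 17, 19, 24}


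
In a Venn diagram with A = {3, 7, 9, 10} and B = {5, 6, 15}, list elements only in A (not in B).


A = {3, 7, 9, 10}
B = {5, 6, 15}
Region: only in A (not in B)
Elements: {3, 7, 9, 10}

Elements only in A (not in B): {3, 7, 9, 10}


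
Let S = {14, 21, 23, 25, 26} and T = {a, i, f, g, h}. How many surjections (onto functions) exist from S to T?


n = |S| = 5, k = |T| = 5. Surjections via inclusion-exclusion:
S(n,k) = Σ(-1)^i × C(k,i) × (k-i)^n, i=0 to k
i=0: (-1)^0×C(5,0)×5^5 = 3125
i=1: (-1)^1×C(5,1)×4^5 = -5120
i=2: (-1)^2×C(5,2)×3^5 = 2430
i=3: (-1)^3×C(5,3)×2^5 = -320
i=4: (-1)^4×C(5,4)×1^5 = 5
i=5: (-1)^5×C(5,5)×0^5 = 0
Total = 120

Number of surjections = 120


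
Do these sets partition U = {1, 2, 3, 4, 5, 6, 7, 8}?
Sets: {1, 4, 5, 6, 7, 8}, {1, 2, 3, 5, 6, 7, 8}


A partition requires: (1) non-empty parts, (2) pairwise disjoint, (3) union = U
Parts: {1, 4, 5, 6, 7, 8}, {1, 2, 3, 5, 6, 7, 8}
Union of parts: {1, 2, 3, 4, 5, 6, 7, 8}
U = {1, 2, 3, 4, 5, 6, 7, 8}
All non-empty? True
Pairwise disjoint? False
Covers U? True

No, not a valid partition


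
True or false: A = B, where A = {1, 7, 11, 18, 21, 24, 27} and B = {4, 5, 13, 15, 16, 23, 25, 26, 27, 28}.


Two sets are equal iff they have exactly the same elements.
A = {1, 7, 11, 18, 21, 24, 27}
B = {4, 5, 13, 15, 16, 23, 25, 26, 27, 28}
Differences: {1, 4, 5, 7, 11, 13, 15, 16, 18, 21, 23, 24, 25, 26, 28}
A ≠ B

No, A ≠ B


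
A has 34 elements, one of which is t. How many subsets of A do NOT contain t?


Subsets of A avoiding t are subsets of A \ {t}, which has 33 elements.
Count = 2^(n-1) = 2^33
= 8589934592

Number of subsets avoiding t = 8589934592


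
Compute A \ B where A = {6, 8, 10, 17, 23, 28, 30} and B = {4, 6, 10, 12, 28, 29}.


A \ B = elements in A but not in B
A = {6, 8, 10, 17, 23, 28, 30}
B = {4, 6, 10, 12, 28, 29}
Remove from A any elements in B
A \ B = {8, 17, 23, 30}

A \ B = {8, 17, 23, 30}


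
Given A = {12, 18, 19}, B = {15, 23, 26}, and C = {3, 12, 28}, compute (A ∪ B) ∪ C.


A ∪ B = {12, 15, 18, 19, 23, 26}
(A ∪ B) ∪ C = {3, 12, 15, 18, 19, 23, 26, 28}

A ∪ B ∪ C = {3, 12, 15, 18, 19, 23, 26, 28}


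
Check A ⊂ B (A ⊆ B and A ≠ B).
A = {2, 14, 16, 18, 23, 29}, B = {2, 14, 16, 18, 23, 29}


A ⊂ B requires: A ⊆ B AND A ≠ B.
A ⊆ B? Yes
A = B? Yes
A = B, so A is not a PROPER subset.

No, A is not a proper subset of B


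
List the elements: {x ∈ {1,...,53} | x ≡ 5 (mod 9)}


Checking each candidate:
Condition: x in {1,...,53} with x ≡ 5 (mod 9)
Result = {5, 14, 23, 32, 41, 50}

{5, 14, 23, 32, 41, 50}


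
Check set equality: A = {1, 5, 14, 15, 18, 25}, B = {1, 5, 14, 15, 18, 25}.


Two sets are equal iff they have exactly the same elements.
A = {1, 5, 14, 15, 18, 25}
B = {1, 5, 14, 15, 18, 25}
Same elements → A = B

Yes, A = B


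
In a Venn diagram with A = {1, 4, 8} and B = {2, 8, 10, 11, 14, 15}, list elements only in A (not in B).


A = {1, 4, 8}
B = {2, 8, 10, 11, 14, 15}
Region: only in A (not in B)
Elements: {1, 4}

Elements only in A (not in B): {1, 4}


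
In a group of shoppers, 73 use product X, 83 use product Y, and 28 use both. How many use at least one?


|A ∪ B| = |A| + |B| - |A ∩ B|
= 73 + 83 - 28
= 128

|A ∪ B| = 128


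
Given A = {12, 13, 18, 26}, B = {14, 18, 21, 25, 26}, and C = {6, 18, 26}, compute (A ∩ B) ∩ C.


A ∩ B = {18, 26}
(A ∩ B) ∩ C = {18, 26}

A ∩ B ∩ C = {18, 26}


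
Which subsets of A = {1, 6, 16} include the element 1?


A subset of A contains 1 iff the remaining 2 elements form any subset of A \ {1}.
Count: 2^(n-1) = 2^2 = 4
Subsets containing 1: {1}, {1, 6}, {1, 16}, {1, 6, 16}

Subsets containing 1 (4 total): {1}, {1, 6}, {1, 16}, {1, 6, 16}


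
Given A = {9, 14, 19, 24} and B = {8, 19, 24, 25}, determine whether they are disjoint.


Disjoint means A ∩ B = ∅.
A ∩ B = {19, 24}
A ∩ B ≠ ∅, so A and B are NOT disjoint.

No, A and B are not disjoint (A ∩ B = {19, 24})


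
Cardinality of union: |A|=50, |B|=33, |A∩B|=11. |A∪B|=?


|A ∪ B| = |A| + |B| - |A ∩ B|
= 50 + 33 - 11
= 72

|A ∪ B| = 72


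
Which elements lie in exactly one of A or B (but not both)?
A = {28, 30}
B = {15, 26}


A △ B = (A \ B) ∪ (B \ A) = elements in exactly one of A or B
A \ B = {28, 30}
B \ A = {15, 26}
A △ B = {15, 26, 28, 30}

A △ B = {15, 26, 28, 30}


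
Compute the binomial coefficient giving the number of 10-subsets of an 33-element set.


C(n,k) = n! / (k!(n-k)!)
C(33,10) = 33! / (10!23!)
= 92561040

C(33,10) = 92561040


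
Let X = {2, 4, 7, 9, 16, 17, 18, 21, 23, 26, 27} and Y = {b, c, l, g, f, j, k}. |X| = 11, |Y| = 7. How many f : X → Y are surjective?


n = |X| = 11, k = |Y| = 7. Surjections via inclusion-exclusion:
S(n,k) = Σ(-1)^i × C(k,i) × (k-i)^n, i=0 to k
i=0: (-1)^0×C(7,0)×7^11 = 1977326743
i=1: (-1)^1×C(7,1)×6^11 = -2539579392
i=2: (-1)^2×C(7,2)×5^11 = 1025390625
i=3: (-1)^3×C(7,3)×4^11 = -146800640
i=4: (-1)^4×C(7,4)×3^11 = 6200145
i=5: (-1)^5×C(7,5)×2^11 = -43008
i=6: (-1)^6×C(7,6)×1^11 = 7
i=7: (-1)^7×C(7,7)×0^11 = 0
Total = 322494480

Number of surjections = 322494480


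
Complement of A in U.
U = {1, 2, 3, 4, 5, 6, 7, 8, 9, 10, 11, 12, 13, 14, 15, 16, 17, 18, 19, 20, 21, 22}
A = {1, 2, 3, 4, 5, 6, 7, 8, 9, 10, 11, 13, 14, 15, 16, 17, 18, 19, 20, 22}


Aᶜ = U \ A = elements in U but not in A
U = {1, 2, 3, 4, 5, 6, 7, 8, 9, 10, 11, 12, 13, 14, 15, 16, 17, 18, 19, 20, 21, 22}
A = {1, 2, 3, 4, 5, 6, 7, 8, 9, 10, 11, 13, 14, 15, 16, 17, 18, 19, 20, 22}
Aᶜ = {12, 21}

Aᶜ = {12, 21}


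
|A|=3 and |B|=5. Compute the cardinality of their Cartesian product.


|A × B| = |A| × |B|
= 3 × 5
= 15

|A × B| = 15


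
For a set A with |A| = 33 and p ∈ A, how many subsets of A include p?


Subsets of A containing p correspond to subsets of A \ {p}, which has 32 elements.
Count = 2^(n-1) = 2^32
= 4294967296

Number of subsets containing p = 4294967296


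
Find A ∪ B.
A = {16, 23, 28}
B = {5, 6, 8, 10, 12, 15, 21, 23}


A ∪ B = all elements in A or B (or both)
A = {16, 23, 28}
B = {5, 6, 8, 10, 12, 15, 21, 23}
A ∪ B = {5, 6, 8, 10, 12, 15, 16, 21, 23, 28}

A ∪ B = {5, 6, 8, 10, 12, 15, 16, 21, 23, 28}


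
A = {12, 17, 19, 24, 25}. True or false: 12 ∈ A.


A = {12, 17, 19, 24, 25}
Checking if 12 is in A
12 is in A → True

12 ∈ A


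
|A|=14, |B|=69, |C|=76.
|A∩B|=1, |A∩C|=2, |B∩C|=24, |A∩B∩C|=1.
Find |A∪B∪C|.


|A∪B∪C| = |A|+|B|+|C| - |A∩B|-|A∩C|-|B∩C| + |A∩B∩C|
= 14+69+76 - 1-2-24 + 1
= 159 - 27 + 1
= 133

|A ∪ B ∪ C| = 133


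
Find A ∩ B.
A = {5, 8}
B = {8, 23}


A ∩ B = elements in both A and B
A = {5, 8}
B = {8, 23}
A ∩ B = {8}

A ∩ B = {8}


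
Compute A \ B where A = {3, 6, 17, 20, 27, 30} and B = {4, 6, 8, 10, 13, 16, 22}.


A \ B = elements in A but not in B
A = {3, 6, 17, 20, 27, 30}
B = {4, 6, 8, 10, 13, 16, 22}
Remove from A any elements in B
A \ B = {3, 17, 20, 27, 30}

A \ B = {3, 17, 20, 27, 30}


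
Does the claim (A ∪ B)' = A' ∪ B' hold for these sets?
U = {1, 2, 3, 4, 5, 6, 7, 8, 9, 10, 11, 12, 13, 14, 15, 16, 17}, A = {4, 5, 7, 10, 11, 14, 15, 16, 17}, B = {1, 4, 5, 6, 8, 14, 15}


LHS: A ∪ B = {1, 4, 5, 6, 7, 8, 10, 11, 14, 15, 16, 17}
(A ∪ B)' = U \ (A ∪ B) = {2, 3, 9, 12, 13}
A' = {1, 2, 3, 6, 8, 9, 12, 13}, B' = {2, 3, 7, 9, 10, 11, 12, 13, 16, 17}
Claimed RHS: A' ∪ B' = {1, 2, 3, 6, 7, 8, 9, 10, 11, 12, 13, 16, 17}
Identity is INVALID: LHS = {2, 3, 9, 12, 13} but the RHS claimed here equals {1, 2, 3, 6, 7, 8, 9, 10, 11, 12, 13, 16, 17}. The correct form is (A ∪ B)' = A' ∩ B'.

Identity is invalid: (A ∪ B)' = {2, 3, 9, 12, 13} but A' ∪ B' = {1, 2, 3, 6, 7, 8, 9, 10, 11, 12, 13, 16, 17}. The correct De Morgan law is (A ∪ B)' = A' ∩ B'.


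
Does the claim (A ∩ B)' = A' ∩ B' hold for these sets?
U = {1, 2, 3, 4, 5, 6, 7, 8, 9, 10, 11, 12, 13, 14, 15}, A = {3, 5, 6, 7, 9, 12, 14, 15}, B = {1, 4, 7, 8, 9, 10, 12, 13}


LHS: A ∩ B = {7, 9, 12}
(A ∩ B)' = U \ (A ∩ B) = {1, 2, 3, 4, 5, 6, 8, 10, 11, 13, 14, 15}
A' = {1, 2, 4, 8, 10, 11, 13}, B' = {2, 3, 5, 6, 11, 14, 15}
Claimed RHS: A' ∩ B' = {2, 11}
Identity is INVALID: LHS = {1, 2, 3, 4, 5, 6, 8, 10, 11, 13, 14, 15} but the RHS claimed here equals {2, 11}. The correct form is (A ∩ B)' = A' ∪ B'.

Identity is invalid: (A ∩ B)' = {1, 2, 3, 4, 5, 6, 8, 10, 11, 13, 14, 15} but A' ∩ B' = {2, 11}. The correct De Morgan law is (A ∩ B)' = A' ∪ B'.


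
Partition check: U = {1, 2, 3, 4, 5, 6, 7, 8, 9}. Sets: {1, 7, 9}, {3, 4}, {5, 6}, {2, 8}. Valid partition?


A partition requires: (1) non-empty parts, (2) pairwise disjoint, (3) union = U
Parts: {1, 7, 9}, {3, 4}, {5, 6}, {2, 8}
Union of parts: {1, 2, 3, 4, 5, 6, 7, 8, 9}
U = {1, 2, 3, 4, 5, 6, 7, 8, 9}
All non-empty? True
Pairwise disjoint? True
Covers U? True

Yes, valid partition


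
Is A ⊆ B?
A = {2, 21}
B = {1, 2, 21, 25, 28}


A ⊆ B means every element of A is in B.
All elements of A are in B.
So A ⊆ B.

Yes, A ⊆ B


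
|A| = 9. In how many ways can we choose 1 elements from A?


C(n,k) = n! / (k!(n-k)!)
C(9,1) = 9! / (1!8!)
= 9

C(9,1) = 9


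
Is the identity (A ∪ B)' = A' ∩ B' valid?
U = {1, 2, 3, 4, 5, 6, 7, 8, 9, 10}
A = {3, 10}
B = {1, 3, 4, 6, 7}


LHS: A ∪ B = {1, 3, 4, 6, 7, 10}
(A ∪ B)' = U \ (A ∪ B) = {2, 5, 8, 9}
A' = {1, 2, 4, 5, 6, 7, 8, 9}, B' = {2, 5, 8, 9, 10}
Claimed RHS: A' ∩ B' = {2, 5, 8, 9}
Identity is VALID: LHS = RHS = {2, 5, 8, 9} ✓

Identity is valid. (A ∪ B)' = A' ∩ B' = {2, 5, 8, 9}


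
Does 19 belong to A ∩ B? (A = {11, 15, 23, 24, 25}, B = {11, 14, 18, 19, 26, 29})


A = {11, 15, 23, 24, 25}, B = {11, 14, 18, 19, 26, 29}
A ∩ B = elements in both A and B
A ∩ B = {11}
Checking if 19 ∈ A ∩ B
19 is not in A ∩ B → False

19 ∉ A ∩ B


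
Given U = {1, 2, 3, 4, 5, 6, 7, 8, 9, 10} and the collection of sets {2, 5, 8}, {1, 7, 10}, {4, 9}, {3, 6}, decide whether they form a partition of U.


A partition requires: (1) non-empty parts, (2) pairwise disjoint, (3) union = U
Parts: {2, 5, 8}, {1, 7, 10}, {4, 9}, {3, 6}
Union of parts: {1, 2, 3, 4, 5, 6, 7, 8, 9, 10}
U = {1, 2, 3, 4, 5, 6, 7, 8, 9, 10}
All non-empty? True
Pairwise disjoint? True
Covers U? True

Yes, valid partition


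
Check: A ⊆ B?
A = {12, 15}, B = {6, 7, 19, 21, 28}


A ⊆ B means every element of A is in B.
Elements in A not in B: {12, 15}
So A ⊄ B.

No, A ⊄ B


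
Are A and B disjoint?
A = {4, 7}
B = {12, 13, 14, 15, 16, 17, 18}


Disjoint means A ∩ B = ∅.
A ∩ B = ∅
A ∩ B = ∅, so A and B are disjoint.

Yes, A and B are disjoint


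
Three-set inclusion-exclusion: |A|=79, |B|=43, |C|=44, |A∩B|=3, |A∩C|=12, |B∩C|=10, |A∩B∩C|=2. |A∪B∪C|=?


|A∪B∪C| = |A|+|B|+|C| - |A∩B|-|A∩C|-|B∩C| + |A∩B∩C|
= 79+43+44 - 3-12-10 + 2
= 166 - 25 + 2
= 143

|A ∪ B ∪ C| = 143


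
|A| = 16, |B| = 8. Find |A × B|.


|A × B| = |A| × |B|
= 16 × 8
= 128

|A × B| = 128


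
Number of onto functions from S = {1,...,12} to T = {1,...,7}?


n = |S| = 12, k = |T| = 7. Surjections via inclusion-exclusion:
S(n,k) = Σ(-1)^i × C(k,i) × (k-i)^n, i=0 to k
i=0: (-1)^0×C(7,0)×7^12 = 13841287201
i=1: (-1)^1×C(7,1)×6^12 = -15237476352
i=2: (-1)^2×C(7,2)×5^12 = 5126953125
i=3: (-1)^3×C(7,3)×4^12 = -587202560
i=4: (-1)^4×C(7,4)×3^12 = 18600435
i=5: (-1)^5×C(7,5)×2^12 = -86016
i=6: (-1)^6×C(7,6)×1^12 = 7
i=7: (-1)^7×C(7,7)×0^12 = 0
Total = 3162075840

Number of surjections = 3162075840


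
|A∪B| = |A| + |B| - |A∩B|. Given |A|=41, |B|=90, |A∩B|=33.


|A ∪ B| = |A| + |B| - |A ∩ B|
= 41 + 90 - 33
= 98

|A ∪ B| = 98


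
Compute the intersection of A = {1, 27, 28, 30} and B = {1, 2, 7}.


A ∩ B = elements in both A and B
A = {1, 27, 28, 30}
B = {1, 2, 7}
A ∩ B = {1}

A ∩ B = {1}


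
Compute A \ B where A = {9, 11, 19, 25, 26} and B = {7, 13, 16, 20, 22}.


A \ B = elements in A but not in B
A = {9, 11, 19, 25, 26}
B = {7, 13, 16, 20, 22}
Remove from A any elements in B
A \ B = {9, 11, 19, 25, 26}

A \ B = {9, 11, 19, 25, 26}


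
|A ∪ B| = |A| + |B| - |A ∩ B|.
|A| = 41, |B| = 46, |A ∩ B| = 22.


|A ∪ B| = |A| + |B| - |A ∩ B|
= 41 + 46 - 22
= 65

|A ∪ B| = 65


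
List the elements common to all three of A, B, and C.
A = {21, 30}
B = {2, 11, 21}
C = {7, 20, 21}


A ∩ B = {21}
(A ∩ B) ∩ C = {21}

A ∩ B ∩ C = {21}


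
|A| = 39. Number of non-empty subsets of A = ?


Total subsets = 2^n = 2^39 = 549755813888
Non-empty subsets exclude the empty set: 2^n - 1
= 549755813888 - 1
= 549755813887

Number of non-empty subsets = 549755813887


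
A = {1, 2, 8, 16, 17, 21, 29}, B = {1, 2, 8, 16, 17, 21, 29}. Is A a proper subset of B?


A ⊂ B requires: A ⊆ B AND A ≠ B.
A ⊆ B? Yes
A = B? Yes
A = B, so A is not a PROPER subset.

No, A is not a proper subset of B


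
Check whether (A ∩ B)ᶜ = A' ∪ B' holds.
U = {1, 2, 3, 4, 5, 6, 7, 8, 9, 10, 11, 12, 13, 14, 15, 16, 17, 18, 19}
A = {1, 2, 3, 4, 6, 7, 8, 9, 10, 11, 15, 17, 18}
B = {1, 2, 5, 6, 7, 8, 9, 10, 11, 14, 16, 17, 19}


LHS: A ∩ B = {1, 2, 6, 7, 8, 9, 10, 11, 17}
(A ∩ B)' = U \ (A ∩ B) = {3, 4, 5, 12, 13, 14, 15, 16, 18, 19}
A' = {5, 12, 13, 14, 16, 19}, B' = {3, 4, 12, 13, 15, 18}
Claimed RHS: A' ∪ B' = {3, 4, 5, 12, 13, 14, 15, 16, 18, 19}
Identity is VALID: LHS = RHS = {3, 4, 5, 12, 13, 14, 15, 16, 18, 19} ✓

Identity is valid. (A ∩ B)' = A' ∪ B' = {3, 4, 5, 12, 13, 14, 15, 16, 18, 19}


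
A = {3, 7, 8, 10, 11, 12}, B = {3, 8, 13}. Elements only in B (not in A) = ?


A = {3, 7, 8, 10, 11, 12}
B = {3, 8, 13}
Region: only in B (not in A)
Elements: {13}

Elements only in B (not in A): {13}


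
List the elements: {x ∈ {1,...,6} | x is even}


Checking each candidate:
Condition: even numbers in {1,...,6}
Result = {2, 4, 6}

{2, 4, 6}


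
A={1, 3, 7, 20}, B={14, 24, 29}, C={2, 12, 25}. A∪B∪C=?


A ∪ B = {1, 3, 7, 14, 20, 24, 29}
(A ∪ B) ∪ C = {1, 2, 3, 7, 12, 14, 20, 24, 25, 29}

A ∪ B ∪ C = {1, 2, 3, 7, 12, 14, 20, 24, 25, 29}


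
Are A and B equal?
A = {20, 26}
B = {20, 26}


Two sets are equal iff they have exactly the same elements.
A = {20, 26}
B = {20, 26}
Same elements → A = B

Yes, A = B


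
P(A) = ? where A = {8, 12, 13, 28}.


|A| = 4, so |P(A)| = 2^4 = 16
Enumerate subsets by cardinality (0 to 4):
∅, {8}, {12}, {13}, {28}, {8, 12}, {8, 13}, {8, 28}, {12, 13}, {12, 28}, {13, 28}, {8, 12, 13}, {8, 12, 28}, {8, 13, 28}, {12, 13, 28}, {8, 12, 13, 28}

P(A) has 16 subsets: ∅, {8}, {12}, {13}, {28}, {8, 12}, {8, 13}, {8, 28}, {12, 13}, {12, 28}, {13, 28}, {8, 12, 13}, {8, 12, 28}, {8, 13, 28}, {12, 13, 28}, {8, 12, 13, 28}


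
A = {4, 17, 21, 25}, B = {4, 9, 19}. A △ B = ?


A △ B = (A \ B) ∪ (B \ A) = elements in exactly one of A or B
A \ B = {17, 21, 25}
B \ A = {9, 19}
A △ B = {9, 17, 19, 21, 25}

A △ B = {9, 17, 19, 21, 25}


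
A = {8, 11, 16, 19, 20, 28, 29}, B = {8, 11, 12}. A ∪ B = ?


A ∪ B = all elements in A or B (or both)
A = {8, 11, 16, 19, 20, 28, 29}
B = {8, 11, 12}
A ∪ B = {8, 11, 12, 16, 19, 20, 28, 29}

A ∪ B = {8, 11, 12, 16, 19, 20, 28, 29}


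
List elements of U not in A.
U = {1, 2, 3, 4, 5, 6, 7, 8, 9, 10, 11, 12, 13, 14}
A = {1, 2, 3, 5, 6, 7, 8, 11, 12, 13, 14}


Aᶜ = U \ A = elements in U but not in A
U = {1, 2, 3, 4, 5, 6, 7, 8, 9, 10, 11, 12, 13, 14}
A = {1, 2, 3, 5, 6, 7, 8, 11, 12, 13, 14}
Aᶜ = {4, 9, 10}

Aᶜ = {4, 9, 10}


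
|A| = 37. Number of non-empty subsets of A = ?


Total subsets = 2^n = 2^37 = 137438953472
Non-empty subsets exclude the empty set: 2^n - 1
= 137438953472 - 1
= 137438953471

Number of non-empty subsets = 137438953471


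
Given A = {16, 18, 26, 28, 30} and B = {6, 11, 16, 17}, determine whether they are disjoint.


Disjoint means A ∩ B = ∅.
A ∩ B = {16}
A ∩ B ≠ ∅, so A and B are NOT disjoint.

No, A and B are not disjoint (A ∩ B = {16})


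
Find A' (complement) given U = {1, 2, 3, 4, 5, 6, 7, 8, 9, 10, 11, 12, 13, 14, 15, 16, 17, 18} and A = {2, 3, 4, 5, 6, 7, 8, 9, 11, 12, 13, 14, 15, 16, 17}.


Aᶜ = U \ A = elements in U but not in A
U = {1, 2, 3, 4, 5, 6, 7, 8, 9, 10, 11, 12, 13, 14, 15, 16, 17, 18}
A = {2, 3, 4, 5, 6, 7, 8, 9, 11, 12, 13, 14, 15, 16, 17}
Aᶜ = {1, 10, 18}

Aᶜ = {1, 10, 18}


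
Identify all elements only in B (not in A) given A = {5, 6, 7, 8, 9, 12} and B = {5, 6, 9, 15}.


A = {5, 6, 7, 8, 9, 12}
B = {5, 6, 9, 15}
Region: only in B (not in A)
Elements: {15}

Elements only in B (not in A): {15}


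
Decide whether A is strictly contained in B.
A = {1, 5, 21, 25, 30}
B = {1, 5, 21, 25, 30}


A ⊂ B requires: A ⊆ B AND A ≠ B.
A ⊆ B? Yes
A = B? Yes
A = B, so A is not a PROPER subset.

No, A is not a proper subset of B


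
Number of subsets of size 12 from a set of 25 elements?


C(n,k) = n! / (k!(n-k)!)
C(25,12) = 25! / (12!13!)
= 5200300

C(25,12) = 5200300


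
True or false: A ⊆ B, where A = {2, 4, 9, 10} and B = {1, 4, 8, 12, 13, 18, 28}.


A ⊆ B means every element of A is in B.
Elements in A not in B: {2, 9, 10}
So A ⊄ B.

No, A ⊄ B


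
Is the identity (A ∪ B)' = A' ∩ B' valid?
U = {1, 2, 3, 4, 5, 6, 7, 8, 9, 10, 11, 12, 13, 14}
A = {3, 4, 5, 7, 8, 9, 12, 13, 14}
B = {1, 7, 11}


LHS: A ∪ B = {1, 3, 4, 5, 7, 8, 9, 11, 12, 13, 14}
(A ∪ B)' = U \ (A ∪ B) = {2, 6, 10}
A' = {1, 2, 6, 10, 11}, B' = {2, 3, 4, 5, 6, 8, 9, 10, 12, 13, 14}
Claimed RHS: A' ∩ B' = {2, 6, 10}
Identity is VALID: LHS = RHS = {2, 6, 10} ✓

Identity is valid. (A ∪ B)' = A' ∩ B' = {2, 6, 10}


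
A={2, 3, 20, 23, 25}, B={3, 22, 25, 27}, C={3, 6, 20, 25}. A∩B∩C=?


A ∩ B = {3, 25}
(A ∩ B) ∩ C = {3, 25}

A ∩ B ∩ C = {3, 25}


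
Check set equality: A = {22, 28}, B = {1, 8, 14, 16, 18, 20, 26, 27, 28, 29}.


Two sets are equal iff they have exactly the same elements.
A = {22, 28}
B = {1, 8, 14, 16, 18, 20, 26, 27, 28, 29}
Differences: {1, 8, 14, 16, 18, 20, 22, 26, 27, 29}
A ≠ B

No, A ≠ B


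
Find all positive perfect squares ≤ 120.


Checking each candidate:
Condition: positive perfect squares ≤ 120
Result = {1, 4, 9, 16, 25, 36, 49, 64, 81, 100}

{1, 4, 9, 16, 25, 36, 49, 64, 81, 100}


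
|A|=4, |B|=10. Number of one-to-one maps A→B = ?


An injection sends each of |A| = 4 inputs to a distinct output in B.
# injections = |B|·(|B|-1)·…·(|B|-|A|+1) = 10! / (10 - 4)!
= 10 × 9 × 8 × 7
= 5040

Number of injections = 5040


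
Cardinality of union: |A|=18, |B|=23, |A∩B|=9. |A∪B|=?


|A ∪ B| = |A| + |B| - |A ∩ B|
= 18 + 23 - 9
= 32

|A ∪ B| = 32


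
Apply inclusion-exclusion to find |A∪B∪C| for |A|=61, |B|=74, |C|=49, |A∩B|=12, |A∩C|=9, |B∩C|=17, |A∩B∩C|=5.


|A∪B∪C| = |A|+|B|+|C| - |A∩B|-|A∩C|-|B∩C| + |A∩B∩C|
= 61+74+49 - 12-9-17 + 5
= 184 - 38 + 5
= 151

|A ∪ B ∪ C| = 151


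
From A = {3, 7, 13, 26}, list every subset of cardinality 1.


|A| = 4, so A has C(4,1) = 4 subsets of size 1.
Enumerate by choosing 1 elements from A at a time:
{3}, {7}, {13}, {26}

1-element subsets (4 total): {3}, {7}, {13}, {26}


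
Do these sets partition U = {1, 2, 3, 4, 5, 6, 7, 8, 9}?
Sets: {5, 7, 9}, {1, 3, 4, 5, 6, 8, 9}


A partition requires: (1) non-empty parts, (2) pairwise disjoint, (3) union = U
Parts: {5, 7, 9}, {1, 3, 4, 5, 6, 8, 9}
Union of parts: {1, 3, 4, 5, 6, 7, 8, 9}
U = {1, 2, 3, 4, 5, 6, 7, 8, 9}
All non-empty? True
Pairwise disjoint? False
Covers U? False

No, not a valid partition


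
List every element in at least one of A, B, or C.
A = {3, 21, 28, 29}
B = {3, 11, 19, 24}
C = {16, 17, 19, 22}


A ∪ B = {3, 11, 19, 21, 24, 28, 29}
(A ∪ B) ∪ C = {3, 11, 16, 17, 19, 21, 22, 24, 28, 29}

A ∪ B ∪ C = {3, 11, 16, 17, 19, 21, 22, 24, 28, 29}


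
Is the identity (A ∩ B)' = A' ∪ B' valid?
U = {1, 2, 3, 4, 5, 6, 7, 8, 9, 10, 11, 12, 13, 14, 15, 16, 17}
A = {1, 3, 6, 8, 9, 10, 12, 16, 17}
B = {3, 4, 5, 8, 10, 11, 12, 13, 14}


LHS: A ∩ B = {3, 8, 10, 12}
(A ∩ B)' = U \ (A ∩ B) = {1, 2, 4, 5, 6, 7, 9, 11, 13, 14, 15, 16, 17}
A' = {2, 4, 5, 7, 11, 13, 14, 15}, B' = {1, 2, 6, 7, 9, 15, 16, 17}
Claimed RHS: A' ∪ B' = {1, 2, 4, 5, 6, 7, 9, 11, 13, 14, 15, 16, 17}
Identity is VALID: LHS = RHS = {1, 2, 4, 5, 6, 7, 9, 11, 13, 14, 15, 16, 17} ✓

Identity is valid. (A ∩ B)' = A' ∪ B' = {1, 2, 4, 5, 6, 7, 9, 11, 13, 14, 15, 16, 17}


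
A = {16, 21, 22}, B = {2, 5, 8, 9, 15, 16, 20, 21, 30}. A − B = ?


A \ B = elements in A but not in B
A = {16, 21, 22}
B = {2, 5, 8, 9, 15, 16, 20, 21, 30}
Remove from A any elements in B
A \ B = {22}

A \ B = {22}


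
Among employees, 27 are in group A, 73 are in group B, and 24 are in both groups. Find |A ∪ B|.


|A ∪ B| = |A| + |B| - |A ∩ B|
= 27 + 73 - 24
= 76

|A ∪ B| = 76


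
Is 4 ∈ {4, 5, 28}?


A = {4, 5, 28}
Checking if 4 is in A
4 is in A → True

4 ∈ A


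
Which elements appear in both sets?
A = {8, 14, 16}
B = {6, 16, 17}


A ∩ B = elements in both A and B
A = {8, 14, 16}
B = {6, 16, 17}
A ∩ B = {16}

A ∩ B = {16}


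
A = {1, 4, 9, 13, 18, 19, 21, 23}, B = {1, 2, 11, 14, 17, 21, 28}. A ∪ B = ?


A ∪ B = all elements in A or B (or both)
A = {1, 4, 9, 13, 18, 19, 21, 23}
B = {1, 2, 11, 14, 17, 21, 28}
A ∪ B = {1, 2, 4, 9, 11, 13, 14, 17, 18, 19, 21, 23, 28}

A ∪ B = {1, 2, 4, 9, 11, 13, 14, 17, 18, 19, 21, 23, 28}


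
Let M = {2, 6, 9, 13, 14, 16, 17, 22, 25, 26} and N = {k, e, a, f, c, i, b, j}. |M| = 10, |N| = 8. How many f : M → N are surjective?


n = |M| = 10, k = |N| = 8. Surjections via inclusion-exclusion:
S(n,k) = Σ(-1)^i × C(k,i) × (k-i)^n, i=0 to k
i=0: (-1)^0×C(8,0)×8^10 = 1073741824
i=1: (-1)^1×C(8,1)×7^10 = -2259801992
i=2: (-1)^2×C(8,2)×6^10 = 1693052928
i=3: (-1)^3×C(8,3)×5^10 = -546875000
i=4: (-1)^4×C(8,4)×4^10 = 73400320
i=5: (-1)^5×C(8,5)×3^10 = -3306744
i=6: (-1)^6×C(8,6)×2^10 = 28672
i=7: (-1)^7×C(8,7)×1^10 = -8
i=8: (-1)^8×C(8,8)×0^10 = 0
Total = 30240000

Number of surjections = 30240000


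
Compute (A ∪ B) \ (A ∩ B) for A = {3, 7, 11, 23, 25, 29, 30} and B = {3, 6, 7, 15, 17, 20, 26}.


A △ B = (A \ B) ∪ (B \ A) = elements in exactly one of A or B
A \ B = {11, 23, 25, 29, 30}
B \ A = {6, 15, 17, 20, 26}
A △ B = {6, 11, 15, 17, 20, 23, 25, 26, 29, 30}

A △ B = {6, 11, 15, 17, 20, 23, 25, 26, 29, 30}


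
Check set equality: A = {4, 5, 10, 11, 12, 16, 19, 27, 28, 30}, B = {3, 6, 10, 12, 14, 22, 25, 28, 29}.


Two sets are equal iff they have exactly the same elements.
A = {4, 5, 10, 11, 12, 16, 19, 27, 28, 30}
B = {3, 6, 10, 12, 14, 22, 25, 28, 29}
Differences: {3, 4, 5, 6, 11, 14, 16, 19, 22, 25, 27, 29, 30}
A ≠ B

No, A ≠ B


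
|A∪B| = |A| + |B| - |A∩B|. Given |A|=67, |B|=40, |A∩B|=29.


|A ∪ B| = |A| + |B| - |A ∩ B|
= 67 + 40 - 29
= 78

|A ∪ B| = 78


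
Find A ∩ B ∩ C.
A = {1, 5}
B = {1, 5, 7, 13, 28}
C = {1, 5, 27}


A ∩ B = {1, 5}
(A ∩ B) ∩ C = {1, 5}

A ∩ B ∩ C = {1, 5}


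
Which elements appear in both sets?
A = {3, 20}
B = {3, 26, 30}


A ∩ B = elements in both A and B
A = {3, 20}
B = {3, 26, 30}
A ∩ B = {3}

A ∩ B = {3}


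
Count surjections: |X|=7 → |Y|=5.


n = |X| = 7, k = |Y| = 5. Surjections via inclusion-exclusion:
S(n,k) = Σ(-1)^i × C(k,i) × (k-i)^n, i=0 to k
i=0: (-1)^0×C(5,0)×5^7 = 78125
i=1: (-1)^1×C(5,1)×4^7 = -81920
i=2: (-1)^2×C(5,2)×3^7 = 21870
i=3: (-1)^3×C(5,3)×2^7 = -1280
i=4: (-1)^4×C(5,4)×1^7 = 5
i=5: (-1)^5×C(5,5)×0^7 = 0
Total = 16800

Number of surjections = 16800


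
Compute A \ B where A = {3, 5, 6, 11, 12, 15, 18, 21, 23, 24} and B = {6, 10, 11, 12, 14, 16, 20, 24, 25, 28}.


A \ B = elements in A but not in B
A = {3, 5, 6, 11, 12, 15, 18, 21, 23, 24}
B = {6, 10, 11, 12, 14, 16, 20, 24, 25, 28}
Remove from A any elements in B
A \ B = {3, 5, 15, 18, 21, 23}

A \ B = {3, 5, 15, 18, 21, 23}


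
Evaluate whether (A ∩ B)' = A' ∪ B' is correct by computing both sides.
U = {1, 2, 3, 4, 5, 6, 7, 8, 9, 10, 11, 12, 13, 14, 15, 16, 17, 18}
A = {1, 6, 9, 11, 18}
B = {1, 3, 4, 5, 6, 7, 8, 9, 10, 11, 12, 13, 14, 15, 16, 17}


LHS: A ∩ B = {1, 6, 9, 11}
(A ∩ B)' = U \ (A ∩ B) = {2, 3, 4, 5, 7, 8, 10, 12, 13, 14, 15, 16, 17, 18}
A' = {2, 3, 4, 5, 7, 8, 10, 12, 13, 14, 15, 16, 17}, B' = {2, 18}
Claimed RHS: A' ∪ B' = {2, 3, 4, 5, 7, 8, 10, 12, 13, 14, 15, 16, 17, 18}
Identity is VALID: LHS = RHS = {2, 3, 4, 5, 7, 8, 10, 12, 13, 14, 15, 16, 17, 18} ✓

Identity is valid. (A ∩ B)' = A' ∪ B' = {2, 3, 4, 5, 7, 8, 10, 12, 13, 14, 15, 16, 17, 18}


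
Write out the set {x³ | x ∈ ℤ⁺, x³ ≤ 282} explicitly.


Checking each candidate:
Condition: positive perfect cubes ≤ 282
Result = {1, 8, 27, 64, 125, 216}

{1, 8, 27, 64, 125, 216}


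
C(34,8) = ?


C(n,k) = n! / (k!(n-k)!)
C(34,8) = 34! / (8!26!)
= 18156204

C(34,8) = 18156204


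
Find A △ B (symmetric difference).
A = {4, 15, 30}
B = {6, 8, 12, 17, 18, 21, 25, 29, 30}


A △ B = (A \ B) ∪ (B \ A) = elements in exactly one of A or B
A \ B = {4, 15}
B \ A = {6, 8, 12, 17, 18, 21, 25, 29}
A △ B = {4, 6, 8, 12, 15, 17, 18, 21, 25, 29}

A △ B = {4, 6, 8, 12, 15, 17, 18, 21, 25, 29}


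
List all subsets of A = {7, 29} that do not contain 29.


A subset of A that omits 29 is a subset of A \ {29}, so there are 2^(n-1) = 2^1 = 2 of them.
Subsets excluding 29: ∅, {7}

Subsets excluding 29 (2 total): ∅, {7}


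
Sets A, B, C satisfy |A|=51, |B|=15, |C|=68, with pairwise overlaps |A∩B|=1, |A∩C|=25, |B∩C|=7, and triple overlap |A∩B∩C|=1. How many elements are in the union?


|A∪B∪C| = |A|+|B|+|C| - |A∩B|-|A∩C|-|B∩C| + |A∩B∩C|
= 51+15+68 - 1-25-7 + 1
= 134 - 33 + 1
= 102

|A ∪ B ∪ C| = 102


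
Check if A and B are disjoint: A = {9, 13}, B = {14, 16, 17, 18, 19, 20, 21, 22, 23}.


Disjoint means A ∩ B = ∅.
A ∩ B = ∅
A ∩ B = ∅, so A and B are disjoint.

Yes, A and B are disjoint


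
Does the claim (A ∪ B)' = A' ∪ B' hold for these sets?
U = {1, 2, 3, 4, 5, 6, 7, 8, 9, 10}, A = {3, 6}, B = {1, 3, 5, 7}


LHS: A ∪ B = {1, 3, 5, 6, 7}
(A ∪ B)' = U \ (A ∪ B) = {2, 4, 8, 9, 10}
A' = {1, 2, 4, 5, 7, 8, 9, 10}, B' = {2, 4, 6, 8, 9, 10}
Claimed RHS: A' ∪ B' = {1, 2, 4, 5, 6, 7, 8, 9, 10}
Identity is INVALID: LHS = {2, 4, 8, 9, 10} but the RHS claimed here equals {1, 2, 4, 5, 6, 7, 8, 9, 10}. The correct form is (A ∪ B)' = A' ∩ B'.

Identity is invalid: (A ∪ B)' = {2, 4, 8, 9, 10} but A' ∪ B' = {1, 2, 4, 5, 6, 7, 8, 9, 10}. The correct De Morgan law is (A ∪ B)' = A' ∩ B'.


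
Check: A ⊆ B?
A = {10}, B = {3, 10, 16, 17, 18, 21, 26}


A ⊆ B means every element of A is in B.
All elements of A are in B.
So A ⊆ B.

Yes, A ⊆ B


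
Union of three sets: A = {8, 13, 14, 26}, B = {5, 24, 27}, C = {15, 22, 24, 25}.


A ∪ B = {5, 8, 13, 14, 24, 26, 27}
(A ∪ B) ∪ C = {5, 8, 13, 14, 15, 22, 24, 25, 26, 27}

A ∪ B ∪ C = {5, 8, 13, 14, 15, 22, 24, 25, 26, 27}


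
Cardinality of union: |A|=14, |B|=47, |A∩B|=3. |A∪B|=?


|A ∪ B| = |A| + |B| - |A ∩ B|
= 14 + 47 - 3
= 58

|A ∪ B| = 58


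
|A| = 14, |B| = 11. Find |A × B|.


|A × B| = |A| × |B|
= 14 × 11
= 154

|A × B| = 154


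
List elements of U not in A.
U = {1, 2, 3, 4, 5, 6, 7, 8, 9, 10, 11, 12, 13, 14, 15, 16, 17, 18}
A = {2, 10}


Aᶜ = U \ A = elements in U but not in A
U = {1, 2, 3, 4, 5, 6, 7, 8, 9, 10, 11, 12, 13, 14, 15, 16, 17, 18}
A = {2, 10}
Aᶜ = {1, 3, 4, 5, 6, 7, 8, 9, 11, 12, 13, 14, 15, 16, 17, 18}

Aᶜ = {1, 3, 4, 5, 6, 7, 8, 9, 11, 12, 13, 14, 15, 16, 17, 18}


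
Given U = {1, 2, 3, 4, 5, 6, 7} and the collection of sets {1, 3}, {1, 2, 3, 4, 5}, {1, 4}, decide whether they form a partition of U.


A partition requires: (1) non-empty parts, (2) pairwise disjoint, (3) union = U
Parts: {1, 3}, {1, 2, 3, 4, 5}, {1, 4}
Union of parts: {1, 2, 3, 4, 5}
U = {1, 2, 3, 4, 5, 6, 7}
All non-empty? True
Pairwise disjoint? False
Covers U? False

No, not a valid partition


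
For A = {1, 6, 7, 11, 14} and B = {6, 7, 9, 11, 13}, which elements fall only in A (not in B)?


A = {1, 6, 7, 11, 14}
B = {6, 7, 9, 11, 13}
Region: only in A (not in B)
Elements: {1, 14}

Elements only in A (not in B): {1, 14}


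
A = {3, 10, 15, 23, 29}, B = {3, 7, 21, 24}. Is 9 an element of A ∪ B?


A = {3, 10, 15, 23, 29}, B = {3, 7, 21, 24}
A ∪ B = all elements in A or B
A ∪ B = {3, 7, 10, 15, 21, 23, 24, 29}
Checking if 9 ∈ A ∪ B
9 is not in A ∪ B → False

9 ∉ A ∪ B


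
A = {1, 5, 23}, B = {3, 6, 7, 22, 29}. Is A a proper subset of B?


A ⊂ B requires: A ⊆ B AND A ≠ B.
A ⊆ B? No
A ⊄ B, so A is not a proper subset.

No, A is not a proper subset of B


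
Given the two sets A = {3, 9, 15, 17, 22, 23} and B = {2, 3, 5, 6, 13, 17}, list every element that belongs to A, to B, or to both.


A ∪ B = all elements in A or B (or both)
A = {3, 9, 15, 17, 22, 23}
B = {2, 3, 5, 6, 13, 17}
A ∪ B = {2, 3, 5, 6, 9, 13, 15, 17, 22, 23}

A ∪ B = {2, 3, 5, 6, 9, 13, 15, 17, 22, 23}


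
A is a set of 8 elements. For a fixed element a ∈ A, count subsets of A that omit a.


Subsets of A avoiding a are subsets of A \ {a}, which has 7 elements.
Count = 2^(n-1) = 2^7
= 128

Number of subsets avoiding a = 128


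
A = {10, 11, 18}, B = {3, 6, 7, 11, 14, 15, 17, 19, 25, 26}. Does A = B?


Two sets are equal iff they have exactly the same elements.
A = {10, 11, 18}
B = {3, 6, 7, 11, 14, 15, 17, 19, 25, 26}
Differences: {3, 6, 7, 10, 14, 15, 17, 18, 19, 25, 26}
A ≠ B

No, A ≠ B


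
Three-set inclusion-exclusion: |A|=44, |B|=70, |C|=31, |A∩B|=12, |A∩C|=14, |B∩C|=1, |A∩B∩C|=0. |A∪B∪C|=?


|A∪B∪C| = |A|+|B|+|C| - |A∩B|-|A∩C|-|B∩C| + |A∩B∩C|
= 44+70+31 - 12-14-1 + 0
= 145 - 27 + 0
= 118

|A ∪ B ∪ C| = 118


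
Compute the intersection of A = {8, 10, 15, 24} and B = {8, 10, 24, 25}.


A ∩ B = elements in both A and B
A = {8, 10, 15, 24}
B = {8, 10, 24, 25}
A ∩ B = {8, 10, 24}

A ∩ B = {8, 10, 24}


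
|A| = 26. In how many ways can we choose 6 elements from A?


C(n,k) = n! / (k!(n-k)!)
C(26,6) = 26! / (6!20!)
= 230230

C(26,6) = 230230


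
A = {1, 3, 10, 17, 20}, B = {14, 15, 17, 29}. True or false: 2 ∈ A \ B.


A = {1, 3, 10, 17, 20}, B = {14, 15, 17, 29}
A \ B = elements in A but not in B
A \ B = {1, 3, 10, 20}
Checking if 2 ∈ A \ B
2 is not in A \ B → False

2 ∉ A \ B


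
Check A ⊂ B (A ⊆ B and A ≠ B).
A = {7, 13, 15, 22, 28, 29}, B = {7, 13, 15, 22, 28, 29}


A ⊂ B requires: A ⊆ B AND A ≠ B.
A ⊆ B? Yes
A = B? Yes
A = B, so A is not a PROPER subset.

No, A is not a proper subset of B


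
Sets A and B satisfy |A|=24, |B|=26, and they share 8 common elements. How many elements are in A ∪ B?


|A ∪ B| = |A| + |B| - |A ∩ B|
= 24 + 26 - 8
= 42

|A ∪ B| = 42
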